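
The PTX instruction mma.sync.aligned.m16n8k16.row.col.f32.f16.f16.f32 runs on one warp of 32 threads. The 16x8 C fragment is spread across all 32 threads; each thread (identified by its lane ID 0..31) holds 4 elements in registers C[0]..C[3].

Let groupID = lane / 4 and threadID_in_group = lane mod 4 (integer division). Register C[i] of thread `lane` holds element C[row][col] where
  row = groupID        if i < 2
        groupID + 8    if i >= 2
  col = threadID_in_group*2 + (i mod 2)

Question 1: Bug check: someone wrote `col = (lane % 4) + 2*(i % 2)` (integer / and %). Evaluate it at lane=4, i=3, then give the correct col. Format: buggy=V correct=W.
buggy=2 correct=1

`(lane % 4) + 2*(i % 2)`[4,3]→2
L=4→G=4>>2=1, T=4&3=0
[3]→row 1+8=9  col 0·2+1=1
col: 2 vs 1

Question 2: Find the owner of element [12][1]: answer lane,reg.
16,3

r:12=>grp=4,rB=1  c:1=>tig=0,lo=1
L=4*4+0=16  i=1*2+1=3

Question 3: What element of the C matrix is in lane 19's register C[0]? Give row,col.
4,6

lane 19: gid=4 (19/4), tid=3 (19%4)
i=0: r=4+0=4, c=3*2+0=6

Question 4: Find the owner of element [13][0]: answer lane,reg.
r=13⇒gr=5,Rb=1  c=0⇒th=0,odd=0
L=5*4+0=20  i=1*2+0=2

20,2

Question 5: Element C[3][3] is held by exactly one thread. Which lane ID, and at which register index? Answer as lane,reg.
13,1

r=3⇒gr=3,Rb=0  c=3⇒th=1,odd=1
L=3*4+1=13  i=0*2+1=1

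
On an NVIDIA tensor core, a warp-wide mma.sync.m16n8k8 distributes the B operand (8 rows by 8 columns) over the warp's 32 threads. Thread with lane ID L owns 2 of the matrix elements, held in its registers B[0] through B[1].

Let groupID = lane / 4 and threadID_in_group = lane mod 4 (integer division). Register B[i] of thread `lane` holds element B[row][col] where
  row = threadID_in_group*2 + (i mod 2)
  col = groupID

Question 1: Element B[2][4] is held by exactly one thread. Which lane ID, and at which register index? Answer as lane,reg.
c=4->g=4  r=2->t=1,b0=0
L=4*4+1=17  i=0=0

17,0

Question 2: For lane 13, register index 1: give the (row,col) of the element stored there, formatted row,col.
lane 13->13/4=3, 13 mod 4=1
i=1  r:2·1+1->3  c:3

3,3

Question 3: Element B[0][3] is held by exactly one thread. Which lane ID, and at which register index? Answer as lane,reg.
c=3→G=3  r=0→T=0,p=0
L=3*4+0=12  i=0=0

12,0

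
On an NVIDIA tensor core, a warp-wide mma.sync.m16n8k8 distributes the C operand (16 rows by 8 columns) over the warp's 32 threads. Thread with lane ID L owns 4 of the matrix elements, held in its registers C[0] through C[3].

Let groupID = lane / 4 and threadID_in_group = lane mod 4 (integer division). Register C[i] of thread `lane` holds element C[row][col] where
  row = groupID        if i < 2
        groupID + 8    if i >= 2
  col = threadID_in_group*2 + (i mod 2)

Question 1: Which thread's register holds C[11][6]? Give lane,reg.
r=11->g=3,rb=1  c=6->t=3,b0=0
L=3*4+3=15  i=1*2+0=2

15,2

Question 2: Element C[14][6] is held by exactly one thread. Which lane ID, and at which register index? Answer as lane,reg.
27,2

r=14→G=6,rhi=1  c=6→T=3,p=0
L=6*4+3=27  i=1*2+0=2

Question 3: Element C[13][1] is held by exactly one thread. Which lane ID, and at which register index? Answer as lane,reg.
20,3

r: 13->gid=5,r8=1  c: 1->tid=0,i&1=1
L=5*4+0=20  i=1*2+1=3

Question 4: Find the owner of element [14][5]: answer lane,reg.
r: 14->gid=6,r8=1  c: 5->tid=2,i&1=1
L=6*4+2=26  i=1*2+1=3

26,3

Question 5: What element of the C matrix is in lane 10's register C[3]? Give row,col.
10,5

lane 10: grp=2 (10/4), tig=2 (10%4)
i=3: r=2+8=10, c=2*2+1=5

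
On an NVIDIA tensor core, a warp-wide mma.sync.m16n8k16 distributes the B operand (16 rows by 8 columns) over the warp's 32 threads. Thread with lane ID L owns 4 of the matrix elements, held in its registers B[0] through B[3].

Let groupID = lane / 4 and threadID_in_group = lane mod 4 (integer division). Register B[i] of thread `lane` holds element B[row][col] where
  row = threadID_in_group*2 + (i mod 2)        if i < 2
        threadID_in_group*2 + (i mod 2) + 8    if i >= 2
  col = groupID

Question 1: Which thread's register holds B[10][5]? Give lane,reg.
c:5=>grp=5  r:10=>rB=1,tig=1,lo=0
L=5*4+1=21  i=1*2+0=2

21,2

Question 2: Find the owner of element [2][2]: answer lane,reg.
9,0

c=2->g=2  r=2->rb=0,t=1,b0=0
L=2*4+1=9  i=0*2+0=0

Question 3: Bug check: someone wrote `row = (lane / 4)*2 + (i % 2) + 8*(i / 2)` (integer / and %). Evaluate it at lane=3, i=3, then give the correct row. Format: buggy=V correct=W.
`(lane / 4)*2 + (i % 2) + 8*(i / 2)`[3,3]=>9
lane 3: grp=0 (3/4), tig=3 (3%4)
i=3: r=3*2+1+8=15, c=grp=0
row: 9 vs 15

buggy=9 correct=15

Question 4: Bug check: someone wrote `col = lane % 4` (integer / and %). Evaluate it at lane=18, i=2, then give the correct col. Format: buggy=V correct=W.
`lane % 4`[18,2]→2
lane 18: G=4 (18/4), T=2 (18%4)
i=2: r=2*2+0+8=12, c=G=4
col: 2 vs 4

buggy=2 correct=4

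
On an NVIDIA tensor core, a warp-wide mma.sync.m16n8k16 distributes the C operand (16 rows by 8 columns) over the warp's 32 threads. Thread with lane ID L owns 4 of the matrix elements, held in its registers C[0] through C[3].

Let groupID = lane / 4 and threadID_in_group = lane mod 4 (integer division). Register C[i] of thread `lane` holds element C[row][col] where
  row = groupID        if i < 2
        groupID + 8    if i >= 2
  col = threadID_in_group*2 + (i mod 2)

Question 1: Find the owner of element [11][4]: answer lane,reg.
14,2

r=11->g=3,rb=1  c=4->t=2,b0=0
L=3*4+2=14  i=1*2+0=2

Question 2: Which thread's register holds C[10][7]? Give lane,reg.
11,3

r:10=>grp=2,rB=1  c:7=>tig=3,lo=1
L=2*4+3=11  i=1*2+1=3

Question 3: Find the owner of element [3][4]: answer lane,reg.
14,0

r=3->g=3,rb=0  c=4->t=2,b0=0
L=3*4+2=14  i=0*2+0=0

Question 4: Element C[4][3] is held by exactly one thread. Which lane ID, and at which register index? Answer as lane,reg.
r=4->g=4,rb=0  c=3->t=1,b0=1
L=4*4+1=17  i=0*2+1=1

17,1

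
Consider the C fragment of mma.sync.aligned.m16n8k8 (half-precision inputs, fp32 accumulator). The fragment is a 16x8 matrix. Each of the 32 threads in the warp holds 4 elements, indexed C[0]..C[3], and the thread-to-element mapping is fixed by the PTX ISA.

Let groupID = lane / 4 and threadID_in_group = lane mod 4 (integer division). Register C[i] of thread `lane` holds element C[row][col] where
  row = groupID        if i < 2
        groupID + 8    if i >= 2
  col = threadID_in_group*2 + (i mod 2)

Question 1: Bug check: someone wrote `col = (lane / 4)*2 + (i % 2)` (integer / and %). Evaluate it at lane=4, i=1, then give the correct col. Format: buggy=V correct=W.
buggy=3 correct=1

`(lane / 4)*2 + (i % 2)`[4,1]->3
4: g=1,t=0
[1] (1+0,0*2+1) = (1,1)
col: 3 vs 1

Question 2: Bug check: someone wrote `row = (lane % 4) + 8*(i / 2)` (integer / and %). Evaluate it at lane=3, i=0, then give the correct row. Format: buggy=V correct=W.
buggy=3 correct=0

`(lane % 4) + 8*(i / 2)`[3,0]->3
L=3->g=3>>2=0, t=3&3=3
[0]->row 0+0=0  col 3·2+0=6
row: 3 vs 0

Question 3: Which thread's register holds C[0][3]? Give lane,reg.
1,1

r: 0->gid=0,r8=0  c: 3->tid=1,i&1=1
L=0*4+1=1  i=0*2+1=1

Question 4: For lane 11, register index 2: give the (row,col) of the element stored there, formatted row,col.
10,6

L=11=>grp=11>>2=2, tig=11&3=3
[2]=>row 2+8=10  col 3·2+0=6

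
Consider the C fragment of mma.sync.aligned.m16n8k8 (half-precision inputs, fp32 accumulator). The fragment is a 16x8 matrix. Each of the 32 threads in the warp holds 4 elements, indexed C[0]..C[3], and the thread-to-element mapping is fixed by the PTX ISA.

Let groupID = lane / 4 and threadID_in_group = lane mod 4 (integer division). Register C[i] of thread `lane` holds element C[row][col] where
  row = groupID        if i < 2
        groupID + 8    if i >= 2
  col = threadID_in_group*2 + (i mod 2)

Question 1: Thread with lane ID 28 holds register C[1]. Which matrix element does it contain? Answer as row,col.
7,1

28: gr=7,th=0
[1] (7+0,0*2+1) = (7,1)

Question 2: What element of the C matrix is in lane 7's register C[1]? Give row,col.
1,7

7: G=1,T=3
[1] (1+0,3*2+1) = (1,7)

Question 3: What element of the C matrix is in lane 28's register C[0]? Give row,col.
7,0

L=28=>grp=28>>2=7, tig=28&3=0
[0]=>row 7+0=7  col 0·2+0=0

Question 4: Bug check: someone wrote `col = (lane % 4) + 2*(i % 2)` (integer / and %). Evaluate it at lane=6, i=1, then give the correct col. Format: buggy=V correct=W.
`(lane % 4) + 2*(i % 2)`[6,1]→4
lane 6→6/4=1, 6 mod 4=2
i=1  r:1+0→1  c:2·2+1→5
col: 4 vs 5

buggy=4 correct=5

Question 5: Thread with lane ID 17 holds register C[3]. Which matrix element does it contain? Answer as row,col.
L=17=>grp=17>>2=4, tig=17&3=1
[3]=>row 4+8=12  col 1·2+1=3

12,3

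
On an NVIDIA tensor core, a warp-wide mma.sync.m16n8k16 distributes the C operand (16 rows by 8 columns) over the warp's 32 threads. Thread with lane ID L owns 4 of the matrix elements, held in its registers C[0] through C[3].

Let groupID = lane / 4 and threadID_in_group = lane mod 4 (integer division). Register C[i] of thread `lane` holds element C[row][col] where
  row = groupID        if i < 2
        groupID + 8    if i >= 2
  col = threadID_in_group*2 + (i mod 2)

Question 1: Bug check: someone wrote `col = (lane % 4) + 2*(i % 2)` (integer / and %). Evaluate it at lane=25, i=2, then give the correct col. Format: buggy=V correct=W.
buggy=1 correct=2

`(lane % 4) + 2*(i % 2)`[25,2]⇒1
lane 25: gr=6 (25/4), th=1 (25%4)
i=2: r=6+8=14, c=1*2+0=2
col: 1 vs 2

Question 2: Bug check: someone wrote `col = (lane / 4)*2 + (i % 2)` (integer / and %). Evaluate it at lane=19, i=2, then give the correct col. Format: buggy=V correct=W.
`(lane / 4)*2 + (i % 2)`[19,2]->8
L=19->gid=19>>2=4, tid=19&3=3
[2]->row 4+8=12  col 3·2+0=6
col: 8 vs 6

buggy=8 correct=6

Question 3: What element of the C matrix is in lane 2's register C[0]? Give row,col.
L=2->gid=2>>2=0, tid=2&3=2
[0]->row 0+0=0  col 2·2+0=4

0,4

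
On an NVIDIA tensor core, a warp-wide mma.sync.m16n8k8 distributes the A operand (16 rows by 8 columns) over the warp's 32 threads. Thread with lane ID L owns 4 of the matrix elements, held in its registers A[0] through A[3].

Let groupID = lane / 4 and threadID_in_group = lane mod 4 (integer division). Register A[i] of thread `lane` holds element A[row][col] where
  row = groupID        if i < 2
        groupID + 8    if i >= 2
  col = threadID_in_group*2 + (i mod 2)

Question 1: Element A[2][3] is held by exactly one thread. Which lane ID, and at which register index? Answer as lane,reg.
9,1

r=2→G=2,rhi=0  c=3→T=1,p=1
L=2*4+1=9  i=0*2+1=1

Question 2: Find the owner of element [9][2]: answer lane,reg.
5,2

r:9=>grp=1,rB=1  c:2=>tig=1,lo=0
L=1*4+1=5  i=1*2+0=2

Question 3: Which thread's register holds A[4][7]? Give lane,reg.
19,1

r:4=>grp=4,rB=0  c:7=>tig=3,lo=1
L=4*4+3=19  i=0*2+1=1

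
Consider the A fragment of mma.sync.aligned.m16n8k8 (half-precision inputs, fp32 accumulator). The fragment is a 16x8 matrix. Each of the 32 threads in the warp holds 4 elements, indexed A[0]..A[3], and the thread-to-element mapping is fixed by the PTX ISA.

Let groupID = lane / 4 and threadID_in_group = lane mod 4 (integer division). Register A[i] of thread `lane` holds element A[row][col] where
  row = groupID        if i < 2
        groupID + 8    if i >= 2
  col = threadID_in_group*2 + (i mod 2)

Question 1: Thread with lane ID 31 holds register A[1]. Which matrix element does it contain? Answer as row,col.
7,7

lane 31=>31/4=7, 31 mod 4=3
i=1  r:7+0=>7  c:2·3+1=>7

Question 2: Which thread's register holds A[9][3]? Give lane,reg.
5,3

r=9->g=1,rb=1  c=3->t=1,b0=1
L=1*4+1=5  i=1*2+1=3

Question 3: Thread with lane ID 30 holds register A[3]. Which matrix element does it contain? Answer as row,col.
lane 30->30/4=7, 30 mod 4=2
i=3  r:7+8->15  c:2·2+1->5

15,5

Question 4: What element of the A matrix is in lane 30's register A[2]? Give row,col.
30: g=7,t=2
[2] (7+8,2*2+0) = (15,4)

15,4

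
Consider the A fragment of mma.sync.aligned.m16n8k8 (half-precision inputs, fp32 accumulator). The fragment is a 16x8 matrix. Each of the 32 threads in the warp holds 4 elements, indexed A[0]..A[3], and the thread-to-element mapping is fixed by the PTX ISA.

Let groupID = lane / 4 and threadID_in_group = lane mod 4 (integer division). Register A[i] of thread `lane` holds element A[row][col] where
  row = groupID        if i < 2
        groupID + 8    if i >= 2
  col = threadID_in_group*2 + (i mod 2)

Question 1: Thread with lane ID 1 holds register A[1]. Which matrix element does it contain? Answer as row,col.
lane 1→1/4=0, 1 mod 4=1
i=1  r:0+0→0  c:2·1+1→3

0,3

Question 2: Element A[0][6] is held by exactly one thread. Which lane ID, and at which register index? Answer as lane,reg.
3,0

r=0->g=0,rb=0  c=6->t=3,b0=0
L=0*4+3=3  i=0*2+0=0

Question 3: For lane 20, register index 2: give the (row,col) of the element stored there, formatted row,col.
13,0

L=20→G=20>>2=5, T=20&3=0
[2]→row 5+8=13  col 0·2+0=0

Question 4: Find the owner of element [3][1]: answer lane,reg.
12,1

r=3→G=3,rhi=0  c=1→T=0,p=1
L=3*4+0=12  i=0*2+1=1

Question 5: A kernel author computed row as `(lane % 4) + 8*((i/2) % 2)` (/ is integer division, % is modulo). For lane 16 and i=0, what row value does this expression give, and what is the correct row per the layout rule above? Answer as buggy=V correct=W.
`(lane % 4) + 8*((i/2) % 2)`[16,0]->0
16: g=4,t=0
[0] (4+0,0*2+0) = (4,0)
row: 0 vs 4

buggy=0 correct=4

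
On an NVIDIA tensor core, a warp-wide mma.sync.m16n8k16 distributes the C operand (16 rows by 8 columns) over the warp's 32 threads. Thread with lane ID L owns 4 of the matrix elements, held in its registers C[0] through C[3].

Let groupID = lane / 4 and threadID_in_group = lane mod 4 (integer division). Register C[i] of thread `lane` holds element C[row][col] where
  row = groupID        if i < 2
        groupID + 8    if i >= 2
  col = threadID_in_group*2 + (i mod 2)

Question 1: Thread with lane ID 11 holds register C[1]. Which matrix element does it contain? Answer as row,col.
lane 11⇒11/4=2, 11 mod 4=3
i=1  r:2+0⇒2  c:2·3+1⇒7

2,7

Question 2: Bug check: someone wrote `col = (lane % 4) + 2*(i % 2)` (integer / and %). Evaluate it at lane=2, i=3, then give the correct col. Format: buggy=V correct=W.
`(lane % 4) + 2*(i % 2)`[2,3]->4
lane 2->2/4=0, 2 mod 4=2
i=3  r:0+8->8  c:2·2+1->5
col: 4 vs 5

buggy=4 correct=5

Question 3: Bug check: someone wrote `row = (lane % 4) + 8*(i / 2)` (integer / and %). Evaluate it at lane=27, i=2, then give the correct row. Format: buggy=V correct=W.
buggy=11 correct=14

`(lane % 4) + 8*(i / 2)`[27,2]→11
lane 27: G=6 (27/4), T=3 (27%4)
i=2: r=6+8=14, c=3*2+0=6
row: 11 vs 14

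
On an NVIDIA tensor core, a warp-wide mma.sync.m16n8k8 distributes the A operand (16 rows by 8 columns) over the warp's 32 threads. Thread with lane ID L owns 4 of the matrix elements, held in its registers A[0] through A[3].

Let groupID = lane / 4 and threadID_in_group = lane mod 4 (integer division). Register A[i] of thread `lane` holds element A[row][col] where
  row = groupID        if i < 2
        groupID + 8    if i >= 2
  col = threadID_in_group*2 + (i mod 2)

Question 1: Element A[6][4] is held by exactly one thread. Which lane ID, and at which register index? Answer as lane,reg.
r: 6->gid=6,r8=0  c: 4->tid=2,i&1=0
L=6*4+2=26  i=0*2+0=0

26,0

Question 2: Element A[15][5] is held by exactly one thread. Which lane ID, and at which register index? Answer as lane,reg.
30,3

r: 15->gid=7,r8=1  c: 5->tid=2,i&1=1
L=7*4+2=30  i=1*2+1=3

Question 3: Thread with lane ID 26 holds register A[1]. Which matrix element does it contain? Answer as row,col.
6,5

lane 26=>26/4=6, 26 mod 4=2
i=1  r:6+0=>6  c:2·2+1=>5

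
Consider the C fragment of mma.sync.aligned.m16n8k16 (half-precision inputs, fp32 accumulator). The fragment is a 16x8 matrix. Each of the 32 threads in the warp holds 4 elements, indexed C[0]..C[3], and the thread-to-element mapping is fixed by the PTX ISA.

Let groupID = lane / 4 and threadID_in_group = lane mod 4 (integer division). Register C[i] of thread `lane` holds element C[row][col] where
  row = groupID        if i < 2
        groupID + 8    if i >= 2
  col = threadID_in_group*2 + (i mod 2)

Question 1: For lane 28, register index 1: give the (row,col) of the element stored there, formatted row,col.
7,1

28: gr=7,th=0
[1] (7+0,0*2+1) = (7,1)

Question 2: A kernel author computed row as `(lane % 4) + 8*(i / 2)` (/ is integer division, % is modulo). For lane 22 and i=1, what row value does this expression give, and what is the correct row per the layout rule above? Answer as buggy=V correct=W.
`(lane % 4) + 8*(i / 2)`[22,1]->2
lane 22: g=5 (22/4), t=2 (22%4)
i=1: r=5+0=5, c=2*2+1=5
row: 2 vs 5

buggy=2 correct=5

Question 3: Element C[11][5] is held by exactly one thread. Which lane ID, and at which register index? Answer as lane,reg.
14,3

r=11→G=3,rhi=1  c=5→T=2,p=1
L=3*4+2=14  i=1*2+1=3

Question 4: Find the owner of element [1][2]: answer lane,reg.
5,0

r=1->g=1,rb=0  c=2->t=1,b0=0
L=1*4+1=5  i=0*2+0=0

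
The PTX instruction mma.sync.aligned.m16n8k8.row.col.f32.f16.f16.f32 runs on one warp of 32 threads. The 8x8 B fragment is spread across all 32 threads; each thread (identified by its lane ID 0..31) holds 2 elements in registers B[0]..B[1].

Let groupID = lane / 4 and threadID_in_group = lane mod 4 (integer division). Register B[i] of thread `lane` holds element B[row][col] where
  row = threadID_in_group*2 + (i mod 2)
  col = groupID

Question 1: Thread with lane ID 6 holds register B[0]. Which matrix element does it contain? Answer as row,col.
L=6⇒gr=6>>2=1, th=6&3=2
[0]⇒row 2·2+0=4  col gr=1

4,1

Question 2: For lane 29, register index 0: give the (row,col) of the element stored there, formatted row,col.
L=29->g=29>>2=7, t=29&3=1
[0]->row 1·2+0=2  col g=7

2,7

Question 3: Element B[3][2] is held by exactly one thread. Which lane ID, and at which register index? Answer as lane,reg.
9,1

c=2→G=2  r=3→T=1,p=1
L=2*4+1=9  i=1=1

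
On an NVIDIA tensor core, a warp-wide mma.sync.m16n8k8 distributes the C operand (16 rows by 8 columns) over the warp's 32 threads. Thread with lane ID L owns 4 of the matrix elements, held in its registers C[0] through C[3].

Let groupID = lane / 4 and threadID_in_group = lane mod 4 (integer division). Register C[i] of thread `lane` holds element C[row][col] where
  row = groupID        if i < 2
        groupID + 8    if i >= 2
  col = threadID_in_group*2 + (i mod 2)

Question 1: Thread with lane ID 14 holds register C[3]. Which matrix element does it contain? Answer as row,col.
11,5

lane 14: g=3 (14/4), t=2 (14%4)
i=3: r=3+8=11, c=2*2+1=5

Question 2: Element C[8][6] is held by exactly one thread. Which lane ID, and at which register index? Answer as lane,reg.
3,2

r: 8->gid=0,r8=1  c: 6->tid=3,i&1=0
L=0*4+3=3  i=1*2+0=2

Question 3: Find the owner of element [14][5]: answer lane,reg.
r=14->g=6,rb=1  c=5->t=2,b0=1
L=6*4+2=26  i=1*2+1=3

26,3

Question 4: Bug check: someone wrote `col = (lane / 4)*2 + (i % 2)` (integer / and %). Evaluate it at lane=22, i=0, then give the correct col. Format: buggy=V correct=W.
`(lane / 4)*2 + (i % 2)`[22,0]->10
L=22->gid=22>>2=5, tid=22&3=2
[0]->row 5+0=5  col 2·2+0=4
col: 10 vs 4

buggy=10 correct=4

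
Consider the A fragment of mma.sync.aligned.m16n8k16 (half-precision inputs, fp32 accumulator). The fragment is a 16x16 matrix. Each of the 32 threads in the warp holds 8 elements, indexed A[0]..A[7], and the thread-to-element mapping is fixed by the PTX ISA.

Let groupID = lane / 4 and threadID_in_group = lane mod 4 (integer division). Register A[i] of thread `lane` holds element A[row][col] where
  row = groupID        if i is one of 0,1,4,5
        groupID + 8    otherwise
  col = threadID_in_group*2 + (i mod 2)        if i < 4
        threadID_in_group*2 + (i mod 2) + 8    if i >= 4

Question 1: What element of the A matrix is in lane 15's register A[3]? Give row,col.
11,7

15: gid=3,tid=3
[3] (3+8,3*2+1+0) = (11,7)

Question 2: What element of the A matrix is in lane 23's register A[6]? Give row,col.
L=23->g=23>>2=5, t=23&3=3
[6]->row 5+8=13  col 3·2+0+8=14

13,14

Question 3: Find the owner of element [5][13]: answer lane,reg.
r:5=>grp=5,rB=0  c:13=>cB=1,tig=2,lo=1
L=5*4+2=22  i=1*4+0*2+1=5

22,5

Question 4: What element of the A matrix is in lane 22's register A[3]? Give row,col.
13,5

L=22->gid=22>>2=5, tid=22&3=2
[3]->row 5+8=13  col 2·2+1+0=5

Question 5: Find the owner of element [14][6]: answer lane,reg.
27,2

r=14->g=6,rb=1  c=6->cb=0,t=3,b0=0
L=6*4+3=27  i=0*4+1*2+0=2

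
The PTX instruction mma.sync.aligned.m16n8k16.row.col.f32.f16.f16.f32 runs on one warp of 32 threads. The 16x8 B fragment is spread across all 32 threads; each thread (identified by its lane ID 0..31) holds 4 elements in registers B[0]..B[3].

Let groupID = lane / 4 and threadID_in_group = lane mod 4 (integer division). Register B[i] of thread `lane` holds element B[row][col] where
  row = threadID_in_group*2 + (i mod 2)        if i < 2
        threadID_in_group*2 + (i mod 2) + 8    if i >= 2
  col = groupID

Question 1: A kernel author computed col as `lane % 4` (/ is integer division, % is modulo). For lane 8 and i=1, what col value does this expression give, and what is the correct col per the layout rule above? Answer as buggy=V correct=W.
`lane % 4`[8,1]->0
lane 8: g=2 (8/4), t=0 (8%4)
i=1: r=0*2+1+0=1, c=g=2
col: 0 vs 2

buggy=0 correct=2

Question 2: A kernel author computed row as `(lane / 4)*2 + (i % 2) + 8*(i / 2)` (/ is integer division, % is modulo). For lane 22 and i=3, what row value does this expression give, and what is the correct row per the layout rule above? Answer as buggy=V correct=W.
buggy=19 correct=13

`(lane / 4)*2 + (i % 2) + 8*(i / 2)`[22,3]=>19
lane 22=>22/4=5, 22 mod 4=2
i=3  r:2·2+1+8=>13  c:5
row: 19 vs 13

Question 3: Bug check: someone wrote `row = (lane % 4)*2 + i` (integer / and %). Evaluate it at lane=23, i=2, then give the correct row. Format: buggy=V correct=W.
buggy=8 correct=14

`(lane % 4)*2 + i`[23,2]→8
lane 23: G=5 (23/4), T=3 (23%4)
i=2: r=3*2+0+8=14, c=G=5
row: 8 vs 14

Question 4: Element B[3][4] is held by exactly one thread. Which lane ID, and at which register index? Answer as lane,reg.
c: 4->gid=4  r: 3->r8=0,tid=1,i&1=1
L=4*4+1=17  i=0*2+1=1

17,1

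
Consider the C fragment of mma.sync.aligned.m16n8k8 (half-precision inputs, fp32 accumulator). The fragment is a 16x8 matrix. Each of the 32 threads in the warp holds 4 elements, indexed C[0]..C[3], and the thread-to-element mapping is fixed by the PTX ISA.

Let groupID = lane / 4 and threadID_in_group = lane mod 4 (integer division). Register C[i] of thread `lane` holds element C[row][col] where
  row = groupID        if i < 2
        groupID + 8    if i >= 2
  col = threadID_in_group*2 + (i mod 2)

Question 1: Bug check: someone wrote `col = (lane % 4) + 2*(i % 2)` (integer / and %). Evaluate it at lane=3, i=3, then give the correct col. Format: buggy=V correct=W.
buggy=5 correct=7

`(lane % 4) + 2*(i % 2)`[3,3]->5
lane 3: g=0 (3/4), t=3 (3%4)
i=3: r=0+8=8, c=3*2+1=7
col: 5 vs 7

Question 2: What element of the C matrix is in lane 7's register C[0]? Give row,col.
1,6

L=7⇒gr=7>>2=1, th=7&3=3
[0]⇒row 1+0=1  col 3·2+0=6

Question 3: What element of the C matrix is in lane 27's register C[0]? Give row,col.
lane 27: gid=6 (27/4), tid=3 (27%4)
i=0: r=6+0=6, c=3*2+0=6

6,6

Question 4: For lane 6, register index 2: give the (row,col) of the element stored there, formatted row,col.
9,4

6: grp=1,tig=2
[2] (1+8,2*2+0) = (9,4)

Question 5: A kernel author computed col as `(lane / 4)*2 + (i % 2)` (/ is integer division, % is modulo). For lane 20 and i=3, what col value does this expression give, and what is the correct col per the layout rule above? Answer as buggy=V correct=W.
`(lane / 4)*2 + (i % 2)`[20,3]⇒11
L=20⇒gr=20>>2=5, th=20&3=0
[3]⇒row 5+8=13  col 0·2+1=1
col: 11 vs 1

buggy=11 correct=1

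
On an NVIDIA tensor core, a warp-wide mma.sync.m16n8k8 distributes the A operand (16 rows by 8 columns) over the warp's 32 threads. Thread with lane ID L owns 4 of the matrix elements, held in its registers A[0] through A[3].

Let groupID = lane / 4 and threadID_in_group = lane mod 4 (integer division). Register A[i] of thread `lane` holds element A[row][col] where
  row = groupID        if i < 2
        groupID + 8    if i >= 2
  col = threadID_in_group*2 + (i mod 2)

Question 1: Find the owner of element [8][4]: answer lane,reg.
r=8->g=0,rb=1  c=4->t=2,b0=0
L=0*4+2=2  i=1*2+0=2

2,2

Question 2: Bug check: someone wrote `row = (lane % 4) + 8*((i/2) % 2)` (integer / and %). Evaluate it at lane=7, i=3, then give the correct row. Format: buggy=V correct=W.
`(lane % 4) + 8*((i/2) % 2)`[7,3]->11
lane 7->7/4=1, 7 mod 4=3
i=3  r:1+8->9  c:2·3+1->7
row: 11 vs 9

buggy=11 correct=9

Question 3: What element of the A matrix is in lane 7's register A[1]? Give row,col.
lane 7→7/4=1, 7 mod 4=3
i=1  r:1+0→1  c:2·3+1→7

1,7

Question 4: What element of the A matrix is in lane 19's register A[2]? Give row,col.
12,6

lane 19=>19/4=4, 19 mod 4=3
i=2  r:4+8=>12  c:2·3+0=>6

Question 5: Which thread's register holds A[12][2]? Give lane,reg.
r=12⇒gr=4,Rb=1  c=2⇒th=1,odd=0
L=4*4+1=17  i=1*2+0=2

17,2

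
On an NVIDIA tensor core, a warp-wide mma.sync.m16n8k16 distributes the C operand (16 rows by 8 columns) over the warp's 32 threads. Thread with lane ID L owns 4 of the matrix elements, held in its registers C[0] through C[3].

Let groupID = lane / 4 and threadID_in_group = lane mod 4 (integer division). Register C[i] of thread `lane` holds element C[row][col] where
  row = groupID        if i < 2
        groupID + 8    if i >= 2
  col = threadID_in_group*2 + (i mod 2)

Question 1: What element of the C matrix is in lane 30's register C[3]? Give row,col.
15,5

lane 30: G=7 (30/4), T=2 (30%4)
i=3: r=7+8=15, c=2*2+1=5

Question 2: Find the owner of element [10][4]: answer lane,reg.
r=10→G=2,rhi=1  c=4→T=2,p=0
L=2*4+2=10  i=1*2+0=2

10,2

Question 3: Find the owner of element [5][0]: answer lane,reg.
r=5->g=5,rb=0  c=0->t=0,b0=0
L=5*4+0=20  i=0*2+0=0

20,0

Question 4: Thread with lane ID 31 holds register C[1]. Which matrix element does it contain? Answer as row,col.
31: gid=7,tid=3
[1] (7+0,3*2+1) = (7,7)

7,7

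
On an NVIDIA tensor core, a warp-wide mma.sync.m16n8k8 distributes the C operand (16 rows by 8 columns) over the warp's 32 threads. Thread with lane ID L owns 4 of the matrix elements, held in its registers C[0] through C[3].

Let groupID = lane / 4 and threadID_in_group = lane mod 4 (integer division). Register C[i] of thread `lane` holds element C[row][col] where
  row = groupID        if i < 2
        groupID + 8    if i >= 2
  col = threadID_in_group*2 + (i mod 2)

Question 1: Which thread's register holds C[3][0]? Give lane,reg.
r: 3->gid=3,r8=0  c: 0->tid=0,i&1=0
L=3*4+0=12  i=0*2+0=0

12,0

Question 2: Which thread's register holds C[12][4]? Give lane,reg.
18,2

r=12→G=4,rhi=1  c=4→T=2,p=0
L=4*4+2=18  i=1*2+0=2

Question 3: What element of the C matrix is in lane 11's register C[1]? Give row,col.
11: grp=2,tig=3
[1] (2+0,3*2+1) = (2,7)

2,7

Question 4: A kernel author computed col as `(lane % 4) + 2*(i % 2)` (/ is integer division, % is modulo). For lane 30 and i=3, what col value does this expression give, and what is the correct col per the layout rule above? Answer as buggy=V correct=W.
`(lane % 4) + 2*(i % 2)`[30,3]=>4
lane 30: grp=7 (30/4), tig=2 (30%4)
i=3: r=7+8=15, c=2*2+1=5
col: 4 vs 5

buggy=4 correct=5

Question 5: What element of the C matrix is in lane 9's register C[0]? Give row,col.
2,2

lane 9: gr=2 (9/4), th=1 (9%4)
i=0: r=2+0=2, c=1*2+0=2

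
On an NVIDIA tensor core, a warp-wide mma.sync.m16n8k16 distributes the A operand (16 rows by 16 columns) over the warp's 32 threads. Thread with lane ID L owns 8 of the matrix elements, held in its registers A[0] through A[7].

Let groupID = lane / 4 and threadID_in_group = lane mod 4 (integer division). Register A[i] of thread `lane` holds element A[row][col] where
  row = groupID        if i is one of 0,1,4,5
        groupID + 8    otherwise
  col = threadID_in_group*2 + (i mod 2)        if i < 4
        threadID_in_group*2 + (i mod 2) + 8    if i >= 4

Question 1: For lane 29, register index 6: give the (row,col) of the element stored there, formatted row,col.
29: gr=7,th=1
[6] (7+8,1*2+0+8) = (15,10)

15,10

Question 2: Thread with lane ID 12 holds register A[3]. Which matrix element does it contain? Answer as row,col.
12: G=3,T=0
[3] (3+8,0*2+1+0) = (11,1)

11,1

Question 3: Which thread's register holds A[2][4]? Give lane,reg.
r:2=>grp=2,rB=0  c:4=>cB=0,tig=2,lo=0
L=2*4+2=10  i=0*4+0*2+0=0

10,0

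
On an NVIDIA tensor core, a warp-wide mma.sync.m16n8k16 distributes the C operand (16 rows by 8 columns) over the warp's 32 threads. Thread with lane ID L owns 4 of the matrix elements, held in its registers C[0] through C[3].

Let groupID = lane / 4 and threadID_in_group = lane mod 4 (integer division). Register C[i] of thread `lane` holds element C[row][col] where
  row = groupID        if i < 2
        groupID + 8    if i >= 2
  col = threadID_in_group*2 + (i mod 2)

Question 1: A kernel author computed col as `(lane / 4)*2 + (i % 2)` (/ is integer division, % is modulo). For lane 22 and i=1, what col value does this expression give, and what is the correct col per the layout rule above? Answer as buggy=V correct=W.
buggy=11 correct=5

`(lane / 4)*2 + (i % 2)`[22,1]->11
lane 22->22/4=5, 22 mod 4=2
i=1  r:5+0->5  c:2·2+1->5
col: 11 vs 5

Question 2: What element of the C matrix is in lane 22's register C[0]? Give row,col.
L=22⇒gr=22>>2=5, th=22&3=2
[0]⇒row 5+0=5  col 2·2+0=4

5,4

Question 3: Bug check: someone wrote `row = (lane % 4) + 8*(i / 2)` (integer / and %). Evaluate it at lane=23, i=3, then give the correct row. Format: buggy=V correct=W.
buggy=11 correct=13

`(lane % 4) + 8*(i / 2)`[23,3]⇒11
lane 23: gr=5 (23/4), th=3 (23%4)
i=3: r=5+8=13, c=3*2+1=7
row: 11 vs 13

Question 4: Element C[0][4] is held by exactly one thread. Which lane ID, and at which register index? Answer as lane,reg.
2,0

r=0->g=0,rb=0  c=4->t=2,b0=0
L=0*4+2=2  i=0*2+0=0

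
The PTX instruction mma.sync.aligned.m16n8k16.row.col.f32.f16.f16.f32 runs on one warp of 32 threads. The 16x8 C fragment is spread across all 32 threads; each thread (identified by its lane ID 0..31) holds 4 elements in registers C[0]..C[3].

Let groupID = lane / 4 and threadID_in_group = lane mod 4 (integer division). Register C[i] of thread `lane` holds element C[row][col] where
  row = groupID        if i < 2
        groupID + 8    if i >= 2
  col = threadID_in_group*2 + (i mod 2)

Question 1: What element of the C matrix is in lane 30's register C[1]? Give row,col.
30: g=7,t=2
[1] (7+0,2*2+1) = (7,5)

7,5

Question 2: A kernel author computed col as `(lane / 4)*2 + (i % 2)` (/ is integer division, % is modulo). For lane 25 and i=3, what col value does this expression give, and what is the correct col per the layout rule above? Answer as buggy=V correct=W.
`(lane / 4)*2 + (i % 2)`[25,3]->13
25: g=6,t=1
[3] (6+8,1*2+1) = (14,3)
col: 13 vs 3

buggy=13 correct=3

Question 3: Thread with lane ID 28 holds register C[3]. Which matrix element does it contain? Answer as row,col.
15,1

28: gid=7,tid=0
[3] (7+8,0*2+1) = (15,1)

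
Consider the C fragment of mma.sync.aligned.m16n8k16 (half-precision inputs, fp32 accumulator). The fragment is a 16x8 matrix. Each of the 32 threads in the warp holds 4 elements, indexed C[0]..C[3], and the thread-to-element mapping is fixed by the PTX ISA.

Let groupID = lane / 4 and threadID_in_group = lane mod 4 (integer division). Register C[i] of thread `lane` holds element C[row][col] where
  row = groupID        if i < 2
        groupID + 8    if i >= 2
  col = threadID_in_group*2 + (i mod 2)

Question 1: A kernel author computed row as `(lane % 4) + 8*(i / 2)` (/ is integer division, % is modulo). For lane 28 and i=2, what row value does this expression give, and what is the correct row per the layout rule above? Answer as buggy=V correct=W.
`(lane % 4) + 8*(i / 2)`[28,2]=>8
lane 28=>28/4=7, 28 mod 4=0
i=2  r:7+8=>15  c:2·0+0=>0
row: 8 vs 15

buggy=8 correct=15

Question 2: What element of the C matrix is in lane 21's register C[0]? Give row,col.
5,2

L=21→G=21>>2=5, T=21&3=1
[0]→row 5+0=5  col 1·2+0=2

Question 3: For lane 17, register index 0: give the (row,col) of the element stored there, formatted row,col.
lane 17: gid=4 (17/4), tid=1 (17%4)
i=0: r=4+0=4, c=1*2+0=2

4,2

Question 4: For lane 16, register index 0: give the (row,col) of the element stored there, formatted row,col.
4,0

lane 16→16/4=4, 16 mod 4=0
i=0  r:4+0→4  c:2·0+0→0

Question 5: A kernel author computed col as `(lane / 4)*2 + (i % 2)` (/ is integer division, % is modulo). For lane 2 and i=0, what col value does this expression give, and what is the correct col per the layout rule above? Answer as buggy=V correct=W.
`(lane / 4)*2 + (i % 2)`[2,0]→0
lane 2→2/4=0, 2 mod 4=2
i=0  r:0+0→0  c:2·2+0→4
col: 0 vs 4

buggy=0 correct=4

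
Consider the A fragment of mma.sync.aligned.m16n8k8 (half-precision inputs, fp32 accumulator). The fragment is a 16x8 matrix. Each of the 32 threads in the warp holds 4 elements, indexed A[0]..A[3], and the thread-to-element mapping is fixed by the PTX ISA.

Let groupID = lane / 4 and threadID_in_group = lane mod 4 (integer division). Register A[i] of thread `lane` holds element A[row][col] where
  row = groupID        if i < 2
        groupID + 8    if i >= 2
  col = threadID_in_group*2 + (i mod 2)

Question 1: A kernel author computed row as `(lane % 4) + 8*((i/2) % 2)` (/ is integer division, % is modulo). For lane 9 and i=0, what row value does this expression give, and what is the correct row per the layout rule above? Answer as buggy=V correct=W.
`(lane % 4) + 8*((i/2) % 2)`[9,0]→1
lane 9: G=2 (9/4), T=1 (9%4)
i=0: r=2+0=2, c=1*2+0=2
row: 1 vs 2

buggy=1 correct=2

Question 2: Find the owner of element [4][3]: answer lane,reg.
r: 4->gid=4,r8=0  c: 3->tid=1,i&1=1
L=4*4+1=17  i=0*2+1=1

17,1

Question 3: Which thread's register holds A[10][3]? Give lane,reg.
r:10=>grp=2,rB=1  c:3=>tig=1,lo=1
L=2*4+1=9  i=1*2+1=3

9,3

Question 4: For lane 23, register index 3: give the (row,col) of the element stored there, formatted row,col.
13,7

23: gid=5,tid=3
[3] (5+8,3*2+1) = (13,7)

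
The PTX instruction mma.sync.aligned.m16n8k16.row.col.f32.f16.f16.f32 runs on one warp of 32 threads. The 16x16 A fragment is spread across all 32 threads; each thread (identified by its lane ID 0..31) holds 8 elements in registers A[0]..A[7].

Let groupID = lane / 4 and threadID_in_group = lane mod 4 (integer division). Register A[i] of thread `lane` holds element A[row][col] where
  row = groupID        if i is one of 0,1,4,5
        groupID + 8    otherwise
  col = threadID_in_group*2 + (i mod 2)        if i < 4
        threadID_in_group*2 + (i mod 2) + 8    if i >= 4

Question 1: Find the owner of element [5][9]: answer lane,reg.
20,5

r: 5->gid=5,r8=0  c: 9->c8=1,tid=0,i&1=1
L=5*4+0=20  i=1*4+0*2+1=5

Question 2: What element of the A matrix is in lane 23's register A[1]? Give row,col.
23: gr=5,th=3
[1] (5+0,3*2+1+0) = (5,7)

5,7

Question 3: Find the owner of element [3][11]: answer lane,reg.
13,5

r=3->g=3,rb=0  c=11->cb=1,t=1,b0=1
L=3*4+1=13  i=1*4+0*2+1=5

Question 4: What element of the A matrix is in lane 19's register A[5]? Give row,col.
19: grp=4,tig=3
[5] (4+0,3*2+1+8) = (4,15)

4,15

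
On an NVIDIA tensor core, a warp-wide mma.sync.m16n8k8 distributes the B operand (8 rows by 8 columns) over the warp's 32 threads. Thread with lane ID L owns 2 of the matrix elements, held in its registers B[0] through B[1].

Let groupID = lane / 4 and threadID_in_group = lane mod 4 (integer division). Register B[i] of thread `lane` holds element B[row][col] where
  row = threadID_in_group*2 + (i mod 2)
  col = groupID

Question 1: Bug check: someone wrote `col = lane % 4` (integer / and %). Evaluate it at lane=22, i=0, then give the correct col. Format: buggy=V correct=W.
`lane % 4`[22,0]->2
22: g=5,t=2
[0] (2*2+0,5) = (4,5)
col: 2 vs 5

buggy=2 correct=5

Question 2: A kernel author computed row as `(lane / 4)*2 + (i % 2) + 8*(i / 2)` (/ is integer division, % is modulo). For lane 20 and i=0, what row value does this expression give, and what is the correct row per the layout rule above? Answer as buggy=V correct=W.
buggy=10 correct=0

`(lane / 4)*2 + (i % 2) + 8*(i / 2)`[20,0]=>10
20: grp=5,tig=0
[0] (0*2+0,5) = (0,5)
row: 10 vs 0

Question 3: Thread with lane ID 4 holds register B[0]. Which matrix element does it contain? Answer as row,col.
0,1

4: grp=1,tig=0
[0] (0*2+0,1) = (0,1)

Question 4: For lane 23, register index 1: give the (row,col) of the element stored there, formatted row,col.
lane 23: grp=5 (23/4), tig=3 (23%4)
i=1: r=3*2+1=7, c=grp=5

7,5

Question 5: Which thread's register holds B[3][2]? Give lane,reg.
c=2->g=2  r=3->t=1,b0=1
L=2*4+1=9  i=1=1

9,1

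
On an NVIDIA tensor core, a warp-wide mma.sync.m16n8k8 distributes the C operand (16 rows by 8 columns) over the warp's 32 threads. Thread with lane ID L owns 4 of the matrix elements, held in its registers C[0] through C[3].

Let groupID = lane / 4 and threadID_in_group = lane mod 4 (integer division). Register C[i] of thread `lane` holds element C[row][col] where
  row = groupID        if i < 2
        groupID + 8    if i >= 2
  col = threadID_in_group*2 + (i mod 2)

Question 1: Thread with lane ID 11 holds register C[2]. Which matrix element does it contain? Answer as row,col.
lane 11→11/4=2, 11 mod 4=3
i=2  r:2+8→10  c:2·3+0→6

10,6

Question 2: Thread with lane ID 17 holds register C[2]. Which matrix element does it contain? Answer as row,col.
L=17->g=17>>2=4, t=17&3=1
[2]->row 4+8=12  col 1·2+0=2

12,2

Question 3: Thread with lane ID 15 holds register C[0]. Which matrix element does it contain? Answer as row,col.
lane 15->15/4=3, 15 mod 4=3
i=0  r:3+0->3  c:2·3+0->6

3,6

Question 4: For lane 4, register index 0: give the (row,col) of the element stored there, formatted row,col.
lane 4->4/4=1, 4 mod 4=0
i=0  r:1+0->1  c:2·0+0->0

1,0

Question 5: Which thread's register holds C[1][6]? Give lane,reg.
7,0

r=1→G=1,rhi=0  c=6→T=3,p=0
L=1*4+3=7  i=0*2+0=0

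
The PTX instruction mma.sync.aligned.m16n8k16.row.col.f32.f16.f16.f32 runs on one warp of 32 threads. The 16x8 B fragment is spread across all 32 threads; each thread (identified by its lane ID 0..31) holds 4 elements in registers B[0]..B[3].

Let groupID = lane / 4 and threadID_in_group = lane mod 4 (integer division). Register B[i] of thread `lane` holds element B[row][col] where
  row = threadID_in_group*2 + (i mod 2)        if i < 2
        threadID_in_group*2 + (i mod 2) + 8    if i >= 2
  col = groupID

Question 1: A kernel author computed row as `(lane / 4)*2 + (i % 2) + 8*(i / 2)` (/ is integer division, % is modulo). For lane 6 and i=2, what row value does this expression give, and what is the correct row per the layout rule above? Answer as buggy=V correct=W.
buggy=10 correct=12

`(lane / 4)*2 + (i % 2) + 8*(i / 2)`[6,2]->10
L=6->gid=6>>2=1, tid=6&3=2
[2]->row 2·2+0+8=12  col gid=1
row: 10 vs 12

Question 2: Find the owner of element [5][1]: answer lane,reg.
6,1

c=1⇒gr=1  r=5⇒Rb=0,th=2,odd=1
L=1*4+2=6  i=0*2+1=1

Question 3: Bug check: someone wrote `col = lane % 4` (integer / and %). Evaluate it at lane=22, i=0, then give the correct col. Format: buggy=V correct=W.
buggy=2 correct=5

`lane % 4`[22,0]→2
22: G=5,T=2
[0] (2*2+0+0,5) = (4,5)
col: 2 vs 5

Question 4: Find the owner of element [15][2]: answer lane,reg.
c: 2->gid=2  r: 15->r8=1,tid=3,i&1=1
L=2*4+3=11  i=1*2+1=3

11,3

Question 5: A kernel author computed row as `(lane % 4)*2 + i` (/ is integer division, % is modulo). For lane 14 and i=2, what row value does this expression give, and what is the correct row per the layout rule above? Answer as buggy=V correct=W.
`(lane % 4)*2 + i`[14,2]→6
14: G=3,T=2
[2] (2*2+0+8,3) = (12,3)
row: 6 vs 12

buggy=6 correct=12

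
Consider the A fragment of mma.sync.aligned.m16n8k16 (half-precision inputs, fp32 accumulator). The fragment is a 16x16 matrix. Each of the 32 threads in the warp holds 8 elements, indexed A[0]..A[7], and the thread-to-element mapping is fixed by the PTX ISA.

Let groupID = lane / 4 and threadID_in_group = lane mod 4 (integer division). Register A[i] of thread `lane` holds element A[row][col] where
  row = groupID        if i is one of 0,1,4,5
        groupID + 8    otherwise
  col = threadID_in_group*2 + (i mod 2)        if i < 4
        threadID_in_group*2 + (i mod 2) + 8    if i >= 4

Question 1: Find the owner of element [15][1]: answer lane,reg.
r:15=>grp=7,rB=1  c:1=>cB=0,tig=0,lo=1
L=7*4+0=28  i=0*4+1*2+1=3

28,3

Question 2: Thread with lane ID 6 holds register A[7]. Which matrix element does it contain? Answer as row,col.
9,13

6: g=1,t=2
[7] (1+8,2*2+1+8) = (9,13)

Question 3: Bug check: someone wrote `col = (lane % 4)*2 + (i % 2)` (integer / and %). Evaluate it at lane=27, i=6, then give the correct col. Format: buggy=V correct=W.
buggy=6 correct=14

`(lane % 4)*2 + (i % 2)`[27,6]→6
27: G=6,T=3
[6] (6+8,3*2+0+8) = (14,14)
col: 6 vs 14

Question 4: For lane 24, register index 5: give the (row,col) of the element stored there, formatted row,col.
lane 24: gid=6 (24/4), tid=0 (24%4)
i=5: r=6+0=6, c=0*2+1+8=9

6,9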